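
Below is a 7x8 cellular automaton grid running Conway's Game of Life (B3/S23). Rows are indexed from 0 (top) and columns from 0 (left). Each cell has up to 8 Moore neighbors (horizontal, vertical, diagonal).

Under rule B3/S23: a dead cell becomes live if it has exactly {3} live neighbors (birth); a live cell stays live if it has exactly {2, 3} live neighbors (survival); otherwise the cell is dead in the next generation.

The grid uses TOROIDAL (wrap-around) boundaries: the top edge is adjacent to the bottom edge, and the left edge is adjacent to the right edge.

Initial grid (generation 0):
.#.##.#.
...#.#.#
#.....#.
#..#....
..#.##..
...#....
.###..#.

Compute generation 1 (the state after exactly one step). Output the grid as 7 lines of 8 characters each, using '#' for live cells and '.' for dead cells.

Simulating step by step:
Generation 0 (given above): 19 live cells
Generation 1: 23 live cells
(generation 1 grid is the final answer)

Answer: ##....##
#.##.#.#
#...#.#.
.#.###.#
..#.#...
.#...#..
.#...#..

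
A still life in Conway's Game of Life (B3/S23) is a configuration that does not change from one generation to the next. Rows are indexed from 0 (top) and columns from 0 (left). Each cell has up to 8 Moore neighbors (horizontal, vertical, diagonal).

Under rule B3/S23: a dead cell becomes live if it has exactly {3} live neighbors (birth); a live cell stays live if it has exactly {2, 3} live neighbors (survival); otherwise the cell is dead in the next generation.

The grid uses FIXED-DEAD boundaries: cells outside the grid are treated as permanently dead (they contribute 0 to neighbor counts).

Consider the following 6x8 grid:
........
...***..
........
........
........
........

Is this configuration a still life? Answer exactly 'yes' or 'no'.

Answer: no

Derivation:
Compute generation 1 and compare to generation 0 (given above):
Generation 1:
....*...
....*...
....*...
........
........
........
Cell (0,4) differs: gen0=0 vs gen1=1 -> NOT a still life.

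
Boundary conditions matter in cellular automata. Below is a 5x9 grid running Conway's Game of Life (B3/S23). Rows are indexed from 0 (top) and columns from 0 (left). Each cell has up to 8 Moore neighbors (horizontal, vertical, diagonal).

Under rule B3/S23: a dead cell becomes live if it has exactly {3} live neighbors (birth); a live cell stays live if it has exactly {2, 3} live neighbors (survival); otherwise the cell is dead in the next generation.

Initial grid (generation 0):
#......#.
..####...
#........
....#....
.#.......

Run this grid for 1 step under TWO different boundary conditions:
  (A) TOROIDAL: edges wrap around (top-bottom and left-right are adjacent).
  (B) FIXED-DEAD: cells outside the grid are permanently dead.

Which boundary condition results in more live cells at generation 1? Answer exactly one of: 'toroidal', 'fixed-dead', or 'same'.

Answer: toroidal

Derivation:
Under TOROIDAL boundary, generation 1:
.####....
.#.##...#
.....#...
.........
.........
Population = 9

Under FIXED-DEAD boundary, generation 1:
...##....
.#.##....
.....#...
.........
.........
Population = 6

Comparison: toroidal=9, fixed-dead=6 -> toroidal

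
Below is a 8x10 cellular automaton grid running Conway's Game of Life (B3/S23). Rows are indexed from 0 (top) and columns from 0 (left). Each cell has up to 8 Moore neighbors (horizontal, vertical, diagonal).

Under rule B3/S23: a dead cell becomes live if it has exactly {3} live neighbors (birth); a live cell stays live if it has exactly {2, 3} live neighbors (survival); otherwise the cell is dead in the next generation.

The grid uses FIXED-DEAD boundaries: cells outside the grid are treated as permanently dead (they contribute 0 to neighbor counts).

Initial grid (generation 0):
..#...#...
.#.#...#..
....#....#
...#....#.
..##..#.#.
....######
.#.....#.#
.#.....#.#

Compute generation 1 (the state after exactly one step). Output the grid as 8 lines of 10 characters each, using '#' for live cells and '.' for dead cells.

Simulating step by step:
Generation 0 (given above): 25 live cells
Generation 1: 23 live cells
(generation 1 grid is the final answer)

Answer: ..#.......
..##......
..###...#.
..###..###
..##..#...
..####...#
.....#...#
..........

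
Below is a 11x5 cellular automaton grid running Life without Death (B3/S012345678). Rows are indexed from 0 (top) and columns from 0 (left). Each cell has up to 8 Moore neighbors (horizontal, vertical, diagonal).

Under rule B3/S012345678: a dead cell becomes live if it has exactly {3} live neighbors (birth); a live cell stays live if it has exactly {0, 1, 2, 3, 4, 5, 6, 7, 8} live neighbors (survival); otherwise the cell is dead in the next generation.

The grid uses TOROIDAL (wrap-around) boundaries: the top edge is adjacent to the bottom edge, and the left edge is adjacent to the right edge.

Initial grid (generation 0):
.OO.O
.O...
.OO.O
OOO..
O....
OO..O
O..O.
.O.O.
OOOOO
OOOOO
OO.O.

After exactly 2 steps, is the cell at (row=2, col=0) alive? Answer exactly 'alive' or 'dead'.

Answer: dead

Derivation:
Simulating step by step:
Generation 0 (given above): 31 live cells
Generation 1: 36 live cells
.OOOO
.O...
.OOOO
OOOOO
O.O..
OO..O
O..O.
.O.O.
OOOOO
OOOOO
OO.O.
Generation 2: 38 live cells
.OOOO
.O...
.OOOO
OOOOO
O.O..
OOOOO
O..O.
.O.O.
OOOOO
OOOOO
OO.O.

Cell (2,0) at generation 2: 0 -> dead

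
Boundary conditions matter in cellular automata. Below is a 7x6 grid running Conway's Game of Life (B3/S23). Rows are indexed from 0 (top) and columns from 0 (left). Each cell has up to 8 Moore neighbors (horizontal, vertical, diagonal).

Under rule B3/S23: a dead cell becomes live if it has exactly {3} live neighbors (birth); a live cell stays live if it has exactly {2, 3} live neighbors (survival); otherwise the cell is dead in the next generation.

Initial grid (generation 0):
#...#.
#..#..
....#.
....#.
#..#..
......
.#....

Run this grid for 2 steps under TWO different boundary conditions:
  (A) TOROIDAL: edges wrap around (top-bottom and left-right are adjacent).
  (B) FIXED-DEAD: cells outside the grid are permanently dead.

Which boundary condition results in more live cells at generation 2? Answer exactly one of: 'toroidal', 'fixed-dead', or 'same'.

Under TOROIDAL boundary, generation 2:
#...##
..##..
..#...
...#.#
....#.
......
#.....
Population = 10

Under FIXED-DEAD boundary, generation 2:
......
...##.
..#..#
...##.
......
......
......
Population = 6

Comparison: toroidal=10, fixed-dead=6 -> toroidal

Answer: toroidal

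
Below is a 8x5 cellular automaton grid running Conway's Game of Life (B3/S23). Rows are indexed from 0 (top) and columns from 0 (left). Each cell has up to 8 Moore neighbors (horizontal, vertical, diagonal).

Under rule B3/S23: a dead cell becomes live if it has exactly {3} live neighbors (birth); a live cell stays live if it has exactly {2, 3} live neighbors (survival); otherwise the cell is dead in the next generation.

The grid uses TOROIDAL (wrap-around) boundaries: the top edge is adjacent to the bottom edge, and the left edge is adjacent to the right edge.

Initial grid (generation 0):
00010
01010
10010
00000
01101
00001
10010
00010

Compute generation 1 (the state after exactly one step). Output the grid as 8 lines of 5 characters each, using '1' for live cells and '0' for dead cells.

Simulating step by step:
Generation 0 (given above): 12 live cells
Generation 1: 18 live cells
(generation 1 grid is the final answer)

Answer: 00011
00010
00101
11111
10010
01101
00010
00110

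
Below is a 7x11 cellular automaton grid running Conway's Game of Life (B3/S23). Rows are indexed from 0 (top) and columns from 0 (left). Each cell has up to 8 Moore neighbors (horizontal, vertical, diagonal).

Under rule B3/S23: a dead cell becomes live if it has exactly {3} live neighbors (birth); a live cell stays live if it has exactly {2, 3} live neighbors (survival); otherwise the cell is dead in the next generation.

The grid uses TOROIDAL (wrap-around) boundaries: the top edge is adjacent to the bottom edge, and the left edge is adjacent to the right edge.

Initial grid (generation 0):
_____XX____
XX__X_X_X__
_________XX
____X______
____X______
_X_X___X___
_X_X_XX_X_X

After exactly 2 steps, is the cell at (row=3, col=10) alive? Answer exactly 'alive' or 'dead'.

Answer: alive

Derivation:
Simulating step by step:
Generation 0 (given above): 20 live cells
Generation 1: 21 live cells
_XX______X_
X_____XX_XX
X____X___XX
___________
___XX______
X__X_XXX___
X____X_____
Generation 2: 23 live cells
_X____X_XX_
______X____
X_____X_XX_
____X_____X
___XXXX____
___X_XX____
X_X_XX____X

Cell (3,10) at generation 2: 1 -> alive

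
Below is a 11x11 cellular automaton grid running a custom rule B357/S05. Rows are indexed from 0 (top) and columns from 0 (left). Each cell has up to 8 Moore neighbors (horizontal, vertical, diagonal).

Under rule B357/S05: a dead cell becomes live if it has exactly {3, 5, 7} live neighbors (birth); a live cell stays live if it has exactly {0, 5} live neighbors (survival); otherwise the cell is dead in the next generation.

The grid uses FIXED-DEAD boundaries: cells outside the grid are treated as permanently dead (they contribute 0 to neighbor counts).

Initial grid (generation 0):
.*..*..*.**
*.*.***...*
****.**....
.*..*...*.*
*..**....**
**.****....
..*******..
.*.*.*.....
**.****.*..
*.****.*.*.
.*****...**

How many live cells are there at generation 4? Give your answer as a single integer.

Answer: 13

Derivation:
Simulating step by step:
Generation 0 (given above): 63 live cells
Generation 1: 35 live cells
...*..*....
...*.*.*.*.
.*..**.*.*.
..**.......
....**.....
..*.....**.
*.**..*....
*..*...**..
...*.*.*...
......*...*
...**.*.*..
Generation 2: 19 live cells
....*......
..*.*.*....
...........
....*.*....
..*........
.*..**.....
.........*.
.*.........
....*...*..
...*......*
.....*.**..
Generation 3: 20 live cells
...*.*.....
..**.**....
...*.......
....*.*....
...**......
...........
.........*.
.*.........
........*..
....*..****
.....*.....
Generation 4: 13 live cells
..*...*....
....*......
..*...*....
.....**....
.....*.....
...........
.........*.
.*.........
.......*...
...........
........**.
Population at generation 4: 13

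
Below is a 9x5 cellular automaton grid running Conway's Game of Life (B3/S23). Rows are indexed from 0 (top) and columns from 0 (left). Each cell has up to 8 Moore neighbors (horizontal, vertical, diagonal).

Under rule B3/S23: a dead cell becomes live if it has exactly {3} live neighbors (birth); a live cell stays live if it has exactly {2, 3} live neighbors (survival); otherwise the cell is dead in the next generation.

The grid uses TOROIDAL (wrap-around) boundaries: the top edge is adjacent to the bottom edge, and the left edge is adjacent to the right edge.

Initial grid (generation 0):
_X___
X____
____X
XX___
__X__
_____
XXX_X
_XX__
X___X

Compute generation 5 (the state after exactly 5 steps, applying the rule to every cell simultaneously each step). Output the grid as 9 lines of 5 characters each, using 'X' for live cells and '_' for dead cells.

Simulating step by step:
Generation 0 (given above): 14 live cells
Generation 1: 17 live cells
_X__X
X____
_X__X
XX___
_X___
X_XX_
X_XX_
__X__
X_X__
Generation 2: 16 live cells
_X__X
_X__X
_X__X
_XX__
____X
X__X_
_____
__X_X
X_XX_
Generation 3: 24 live cells
_X__X
_XXXX
_X_X_
_XXX_
XXXXX
____X
___XX
_XX_X
X_X__
Generation 4: 11 live cells
____X
_X__X
_____
_____
_____
_X___
__X_X
_XX_X
__X_X
Generation 5: 9 live cells
(generation 5 grid is the final answer)

Answer: ____X
X____
_____
_____
_____
_____
__X__
_XX_X
_XX_X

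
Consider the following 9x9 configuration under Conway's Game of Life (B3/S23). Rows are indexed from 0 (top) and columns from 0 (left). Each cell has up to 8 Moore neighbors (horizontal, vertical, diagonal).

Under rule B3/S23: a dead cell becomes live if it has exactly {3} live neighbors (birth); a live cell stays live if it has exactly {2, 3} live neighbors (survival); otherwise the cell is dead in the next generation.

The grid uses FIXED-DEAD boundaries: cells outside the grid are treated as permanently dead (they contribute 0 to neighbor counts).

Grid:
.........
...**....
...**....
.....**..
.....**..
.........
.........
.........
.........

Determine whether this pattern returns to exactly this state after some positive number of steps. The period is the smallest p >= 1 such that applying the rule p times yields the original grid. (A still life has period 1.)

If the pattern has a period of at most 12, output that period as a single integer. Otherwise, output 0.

Answer: 2

Derivation:
Simulating and comparing each generation to the original:
Gen 0 (original, given above): 8 live cells
Gen 1: 6 live cells, differs from original
Gen 2: 8 live cells, MATCHES original -> period = 2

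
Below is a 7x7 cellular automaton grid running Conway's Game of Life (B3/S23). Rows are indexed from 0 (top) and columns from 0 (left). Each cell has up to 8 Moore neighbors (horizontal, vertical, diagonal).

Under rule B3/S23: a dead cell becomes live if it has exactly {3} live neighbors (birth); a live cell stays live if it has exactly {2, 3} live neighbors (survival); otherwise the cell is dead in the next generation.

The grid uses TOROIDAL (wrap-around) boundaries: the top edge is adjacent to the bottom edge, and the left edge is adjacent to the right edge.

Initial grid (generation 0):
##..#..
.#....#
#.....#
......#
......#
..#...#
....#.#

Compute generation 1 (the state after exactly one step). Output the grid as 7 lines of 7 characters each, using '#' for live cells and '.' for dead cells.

Simulating step by step:
Generation 0 (given above): 13 live cells
Generation 1: 17 live cells
(generation 1 grid is the final answer)

Answer: .#....#
.#...##
.....##
.....##
#....##
#.....#
.#.#..#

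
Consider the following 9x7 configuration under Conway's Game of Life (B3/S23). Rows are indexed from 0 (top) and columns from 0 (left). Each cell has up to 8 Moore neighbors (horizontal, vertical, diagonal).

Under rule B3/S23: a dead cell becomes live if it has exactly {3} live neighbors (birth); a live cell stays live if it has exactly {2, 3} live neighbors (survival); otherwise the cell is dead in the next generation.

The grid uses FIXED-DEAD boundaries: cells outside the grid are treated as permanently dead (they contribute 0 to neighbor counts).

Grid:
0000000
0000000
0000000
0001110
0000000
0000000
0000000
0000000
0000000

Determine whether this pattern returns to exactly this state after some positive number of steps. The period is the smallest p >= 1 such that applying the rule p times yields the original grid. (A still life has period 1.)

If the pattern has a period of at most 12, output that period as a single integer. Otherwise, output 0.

Simulating and comparing each generation to the original:
Gen 0 (original, given above): 3 live cells
Gen 1: 3 live cells, differs from original
Gen 2: 3 live cells, MATCHES original -> period = 2

Answer: 2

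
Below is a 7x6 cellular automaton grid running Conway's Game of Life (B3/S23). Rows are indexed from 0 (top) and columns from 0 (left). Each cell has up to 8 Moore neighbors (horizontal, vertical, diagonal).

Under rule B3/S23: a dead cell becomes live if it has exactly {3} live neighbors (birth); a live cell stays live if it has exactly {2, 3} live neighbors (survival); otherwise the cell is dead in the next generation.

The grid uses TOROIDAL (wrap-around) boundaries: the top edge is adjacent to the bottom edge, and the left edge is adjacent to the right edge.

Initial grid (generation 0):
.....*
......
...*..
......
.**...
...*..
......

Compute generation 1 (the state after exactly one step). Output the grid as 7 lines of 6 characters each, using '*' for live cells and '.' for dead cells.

Answer: ......
......
......
..*...
..*...
..*...
......

Derivation:
Simulating step by step:
Generation 0 (given above): 5 live cells
Generation 1: 3 live cells
(generation 1 grid is the final answer)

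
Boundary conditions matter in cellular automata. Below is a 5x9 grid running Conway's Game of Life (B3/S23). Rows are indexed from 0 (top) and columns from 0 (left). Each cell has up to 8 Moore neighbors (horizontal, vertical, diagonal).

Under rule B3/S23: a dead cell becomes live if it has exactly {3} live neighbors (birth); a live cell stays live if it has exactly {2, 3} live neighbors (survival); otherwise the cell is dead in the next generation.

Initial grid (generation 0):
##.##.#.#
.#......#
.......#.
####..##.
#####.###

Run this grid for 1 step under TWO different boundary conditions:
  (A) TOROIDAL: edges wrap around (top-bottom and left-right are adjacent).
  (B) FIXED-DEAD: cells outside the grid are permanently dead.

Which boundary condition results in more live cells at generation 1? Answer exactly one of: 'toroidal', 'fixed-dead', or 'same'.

Under TOROIDAL boundary, generation 1:
....#.#..
.##.....#
......##.
....##...
.........
Population = 9

Under FIXED-DEAD boundary, generation 1:
###....#.
###.....#
#.....###
#...##...
#...###.#
Population = 20

Comparison: toroidal=9, fixed-dead=20 -> fixed-dead

Answer: fixed-dead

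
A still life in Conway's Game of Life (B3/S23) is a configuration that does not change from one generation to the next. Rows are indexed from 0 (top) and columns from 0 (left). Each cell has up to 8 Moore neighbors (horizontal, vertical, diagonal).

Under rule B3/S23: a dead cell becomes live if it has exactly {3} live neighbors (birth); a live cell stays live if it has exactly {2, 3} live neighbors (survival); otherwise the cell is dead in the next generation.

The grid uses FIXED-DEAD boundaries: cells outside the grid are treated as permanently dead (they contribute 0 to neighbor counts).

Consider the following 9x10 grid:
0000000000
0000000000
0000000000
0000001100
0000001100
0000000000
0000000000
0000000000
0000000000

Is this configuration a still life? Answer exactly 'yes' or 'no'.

Answer: yes

Derivation:
Compute generation 1 and compare to generation 0 (given above):
Generation 1:
0000000000
0000000000
0000000000
0000001100
0000001100
0000000000
0000000000
0000000000
0000000000
The grids are IDENTICAL -> still life.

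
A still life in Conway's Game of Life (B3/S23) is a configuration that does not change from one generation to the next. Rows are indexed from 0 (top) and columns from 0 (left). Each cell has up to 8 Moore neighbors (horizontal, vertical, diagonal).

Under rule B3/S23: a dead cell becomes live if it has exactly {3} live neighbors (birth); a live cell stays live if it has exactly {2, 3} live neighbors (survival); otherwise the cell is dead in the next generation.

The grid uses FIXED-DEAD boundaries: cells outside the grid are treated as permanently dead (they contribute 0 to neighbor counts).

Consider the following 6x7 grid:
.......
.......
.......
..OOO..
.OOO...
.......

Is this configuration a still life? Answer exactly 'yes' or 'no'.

Answer: no

Derivation:
Compute generation 1 and compare to generation 0 (given above):
Generation 1:
.......
.......
...O...
.O..O..
.O..O..
..O....
Cell (2,3) differs: gen0=0 vs gen1=1 -> NOT a still life.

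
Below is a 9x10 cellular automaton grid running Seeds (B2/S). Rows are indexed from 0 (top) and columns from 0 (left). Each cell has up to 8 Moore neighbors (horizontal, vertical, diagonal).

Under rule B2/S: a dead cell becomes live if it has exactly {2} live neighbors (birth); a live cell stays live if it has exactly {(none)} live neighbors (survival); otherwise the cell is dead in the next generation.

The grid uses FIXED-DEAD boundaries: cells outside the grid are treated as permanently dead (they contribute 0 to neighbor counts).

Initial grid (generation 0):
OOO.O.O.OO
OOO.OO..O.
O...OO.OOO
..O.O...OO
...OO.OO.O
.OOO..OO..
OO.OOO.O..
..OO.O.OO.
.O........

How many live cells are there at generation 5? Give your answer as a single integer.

Answer: 14

Derivation:
Simulating step by step:
Generation 0 (given above): 45 live cells
Generation 1: 6 live cells
..........
..........
..........
.O........
..........
..........
..........
..........
...OO.OOO.
Generation 2: 6 live cells
..........
..........
..........
..........
..........
..........
..........
...OOOO.O.
.....O....
Generation 3: 6 live cells
..........
..........
..........
..........
..........
..........
...O..OO..
.......O..
...O...O..
Generation 4: 8 live cells
..........
..........
..........
..........
..........
......OO..
........O.
..OOO.....
......O.O.
Generation 5: 14 live cells
..........
..........
..........
..........
......OO..
........O.
..O.OOO...
.....O..OO
..O.OO.O..
Population at generation 5: 14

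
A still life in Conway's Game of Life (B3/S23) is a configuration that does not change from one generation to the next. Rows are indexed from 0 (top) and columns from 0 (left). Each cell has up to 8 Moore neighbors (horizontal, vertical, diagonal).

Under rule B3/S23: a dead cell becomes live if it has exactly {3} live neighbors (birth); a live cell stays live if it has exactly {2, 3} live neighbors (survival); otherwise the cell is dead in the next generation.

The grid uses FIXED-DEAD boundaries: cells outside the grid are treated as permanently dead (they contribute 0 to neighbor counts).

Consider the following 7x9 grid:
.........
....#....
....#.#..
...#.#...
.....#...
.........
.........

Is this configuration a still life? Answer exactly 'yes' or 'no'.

Answer: no

Derivation:
Compute generation 1 and compare to generation 0 (given above):
Generation 1:
.........
.....#...
...##....
.....##..
....#....
.........
.........
Cell (1,4) differs: gen0=1 vs gen1=0 -> NOT a still life.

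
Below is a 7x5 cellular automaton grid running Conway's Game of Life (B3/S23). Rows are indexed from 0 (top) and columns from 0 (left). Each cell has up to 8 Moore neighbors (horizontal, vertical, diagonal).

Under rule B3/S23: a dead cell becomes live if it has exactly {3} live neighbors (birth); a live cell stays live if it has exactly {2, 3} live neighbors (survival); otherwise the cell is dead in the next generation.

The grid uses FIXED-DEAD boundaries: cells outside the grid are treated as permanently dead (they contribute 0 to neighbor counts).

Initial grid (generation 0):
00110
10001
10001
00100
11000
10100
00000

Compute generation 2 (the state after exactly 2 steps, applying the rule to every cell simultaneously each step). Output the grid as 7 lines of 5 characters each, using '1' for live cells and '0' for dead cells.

Simulating step by step:
Generation 0 (given above): 11 live cells
Generation 1: 9 live cells
00010
01001
01010
10000
10100
10000
00000
Generation 2: 9 live cells
(generation 2 grid is the final answer)

Answer: 00000
00011
11100
10100
10000
01000
00000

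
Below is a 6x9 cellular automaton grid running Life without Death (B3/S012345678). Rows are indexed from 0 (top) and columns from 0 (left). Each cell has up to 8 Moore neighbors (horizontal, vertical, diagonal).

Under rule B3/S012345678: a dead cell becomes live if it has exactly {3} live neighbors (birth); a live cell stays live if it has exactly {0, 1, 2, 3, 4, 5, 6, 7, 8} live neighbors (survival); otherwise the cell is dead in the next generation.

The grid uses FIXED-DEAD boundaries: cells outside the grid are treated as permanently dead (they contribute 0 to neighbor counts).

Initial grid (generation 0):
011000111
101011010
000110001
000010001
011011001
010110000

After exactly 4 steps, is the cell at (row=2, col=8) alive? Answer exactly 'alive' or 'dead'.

Answer: alive

Derivation:
Simulating step by step:
Generation 0 (given above): 23 live cells
Generation 1: 29 live cells
011101111
101011010
000110011
001010011
011011001
010111000
Generation 2: 35 live cells
011101111
101011010
011110011
011010111
011011111
010111000
Generation 3: 39 live cells
011101111
101011010
111110011
111010111
111011111
010111010
Generation 4: 41 live cells
011101111
101011010
111110011
111010111
111011111
110111011

Cell (2,8) at generation 4: 1 -> alive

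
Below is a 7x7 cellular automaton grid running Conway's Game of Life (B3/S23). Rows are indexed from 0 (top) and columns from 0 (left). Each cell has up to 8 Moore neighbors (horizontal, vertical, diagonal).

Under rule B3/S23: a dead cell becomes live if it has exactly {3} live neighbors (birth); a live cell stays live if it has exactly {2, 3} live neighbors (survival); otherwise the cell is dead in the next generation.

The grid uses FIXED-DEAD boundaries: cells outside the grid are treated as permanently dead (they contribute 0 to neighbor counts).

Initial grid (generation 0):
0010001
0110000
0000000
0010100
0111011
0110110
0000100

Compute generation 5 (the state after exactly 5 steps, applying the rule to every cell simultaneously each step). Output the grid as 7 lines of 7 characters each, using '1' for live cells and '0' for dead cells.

Simulating step by step:
Generation 0 (given above): 16 live cells
Generation 1: 17 live cells
0110000
0110000
0111000
0110110
0000001
0100001
0001110
Generation 2: 15 live cells
0110000
1000000
1000100
0100110
0110001
0000101
0000110
Generation 3: 22 live cells
0100000
1000000
1100110
1111110
0111101
0001101
0000110
Generation 4: 9 live cells
0000000
1000000
0000010
0000001
1000001
0000001
0001110
Generation 5: 8 live cells
(generation 5 grid is the final answer)

Answer: 0000000
0000000
0000000
0000011
0000011
0000101
0000110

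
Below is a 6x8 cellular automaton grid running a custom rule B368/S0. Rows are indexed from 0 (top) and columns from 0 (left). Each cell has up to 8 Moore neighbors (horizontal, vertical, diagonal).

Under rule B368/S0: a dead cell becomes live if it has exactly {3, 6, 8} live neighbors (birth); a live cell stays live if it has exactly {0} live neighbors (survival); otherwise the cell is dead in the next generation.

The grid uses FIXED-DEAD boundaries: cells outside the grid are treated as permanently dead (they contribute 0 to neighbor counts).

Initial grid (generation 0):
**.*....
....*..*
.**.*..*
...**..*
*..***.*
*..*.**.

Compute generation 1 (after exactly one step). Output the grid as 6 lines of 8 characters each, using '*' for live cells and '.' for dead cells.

Simulating step by step:
Generation 0 (given above): 21 live cells
Generation 1: 5 live cells
(generation 1 grid is the final answer)

Answer: ........
*.......
.....**.
.*......
..*.....
........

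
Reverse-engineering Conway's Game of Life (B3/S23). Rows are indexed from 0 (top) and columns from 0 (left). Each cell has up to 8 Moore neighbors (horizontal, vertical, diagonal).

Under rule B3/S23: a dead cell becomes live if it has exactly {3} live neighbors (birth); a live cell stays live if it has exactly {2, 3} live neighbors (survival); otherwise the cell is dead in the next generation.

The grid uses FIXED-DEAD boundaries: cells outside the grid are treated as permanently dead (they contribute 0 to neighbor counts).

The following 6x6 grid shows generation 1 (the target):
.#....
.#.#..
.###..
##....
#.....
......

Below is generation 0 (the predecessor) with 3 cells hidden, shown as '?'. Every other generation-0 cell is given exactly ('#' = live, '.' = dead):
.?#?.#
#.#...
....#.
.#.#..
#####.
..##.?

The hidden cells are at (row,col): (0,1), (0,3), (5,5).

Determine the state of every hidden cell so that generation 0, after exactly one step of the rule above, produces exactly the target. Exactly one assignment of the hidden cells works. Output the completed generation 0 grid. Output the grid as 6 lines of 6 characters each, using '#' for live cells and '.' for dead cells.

Answer: ..#..#
#.#...
....#.
.#.#..
#####.
..##.#

Derivation:
Hidden generation-0 cells (in order): (0,1), (0,3), (5,5).
A hidden cell only influences target cells in its own 3x3 neighborhood. Try each of the 2^3 = 8 assignments, step the completed generation 0 forward once under B3/S23, and compare with the target:
  (0,1)=. (0,3)=. (5,5)=. -> step gives (4,4)='#' but target has '.' -> reject
  (0,1)=. (0,3)=. (5,5)=# -> step reproduces the target at every cell -> ACCEPT
  (0,1)=. (0,3)=# (5,5)=. -> step gives (0,2)='#' but target has '.' -> reject
  (0,1)=. (0,3)=# (5,5)=# -> step gives (0,2)='#' but target has '.' -> reject
  (0,1)=# (0,3)=. (5,5)=. -> step gives (0,2)='#' but target has '.' -> reject
  (0,1)=# (0,3)=. (5,5)=# -> step gives (0,2)='#' but target has '.' -> reject
  (0,1)=# (0,3)=# (5,5)=. -> step gives (0,2)='#' but target has '.' -> reject
  (0,1)=# (0,3)=# (5,5)=# -> step gives (0,2)='#' but target has '.' -> reject
Unique solution: (0,1)=dead, (0,3)=dead, (5,5)=live.
Check: live-neighbor counts of every cell in the completed generation 0:
131210
031322
233311
335442
246542
244441
Applying B3/S23 to generation 0 with these counts gives:
.#....
.#.#..
.###..
##....
#.....
......
which matches the target exactly.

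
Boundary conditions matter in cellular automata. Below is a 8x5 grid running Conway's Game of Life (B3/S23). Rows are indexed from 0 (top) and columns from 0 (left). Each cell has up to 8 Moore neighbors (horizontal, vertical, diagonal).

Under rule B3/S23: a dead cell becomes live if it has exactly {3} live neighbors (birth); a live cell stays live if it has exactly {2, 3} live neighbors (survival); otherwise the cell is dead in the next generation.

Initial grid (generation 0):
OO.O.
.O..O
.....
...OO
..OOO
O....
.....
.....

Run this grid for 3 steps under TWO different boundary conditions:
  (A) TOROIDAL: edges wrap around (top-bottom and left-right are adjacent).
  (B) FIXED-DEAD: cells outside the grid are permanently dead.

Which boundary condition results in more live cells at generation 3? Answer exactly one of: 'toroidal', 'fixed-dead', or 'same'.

Answer: toroidal

Derivation:
Under TOROIDAL boundary, generation 3:
OO...
.....
.....
..O..
OOO.O
OOOOO
O...O
OO...
Population = 16

Under FIXED-DEAD boundary, generation 3:
.O...
.O...
...O.
....O
..O.O
...O.
.....
.....
Population = 7

Comparison: toroidal=16, fixed-dead=7 -> toroidal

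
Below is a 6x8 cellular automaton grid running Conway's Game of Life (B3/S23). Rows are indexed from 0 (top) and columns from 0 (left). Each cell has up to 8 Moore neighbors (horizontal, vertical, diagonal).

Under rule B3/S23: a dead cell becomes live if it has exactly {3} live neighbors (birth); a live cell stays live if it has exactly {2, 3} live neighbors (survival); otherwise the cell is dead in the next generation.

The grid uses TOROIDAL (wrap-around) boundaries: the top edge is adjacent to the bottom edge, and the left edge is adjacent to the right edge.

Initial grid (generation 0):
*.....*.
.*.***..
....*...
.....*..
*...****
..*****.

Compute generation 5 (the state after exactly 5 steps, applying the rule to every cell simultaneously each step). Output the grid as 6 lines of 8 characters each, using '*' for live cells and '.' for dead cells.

Simulating step by step:
Generation 0 (given above): 18 live cells
Generation 1: 12 live cells
.*....**
...***..
...*....
.......*
.......*
**.*....
Generation 2: 15 live cells
.*.*.***
..*****.
...*....
........
.......*
.**...*.
Generation 3: 10 live cells
**.....*
.......*
..**.*..
........
........
.**..*..
Generation 4: 10 live cells
.**...**
.**...**
........
........
........
.**.....
Generation 5: 10 live cells
(generation 5 grid is the final answer)

Answer: ...*..**
.**...**
........
........
........
***.....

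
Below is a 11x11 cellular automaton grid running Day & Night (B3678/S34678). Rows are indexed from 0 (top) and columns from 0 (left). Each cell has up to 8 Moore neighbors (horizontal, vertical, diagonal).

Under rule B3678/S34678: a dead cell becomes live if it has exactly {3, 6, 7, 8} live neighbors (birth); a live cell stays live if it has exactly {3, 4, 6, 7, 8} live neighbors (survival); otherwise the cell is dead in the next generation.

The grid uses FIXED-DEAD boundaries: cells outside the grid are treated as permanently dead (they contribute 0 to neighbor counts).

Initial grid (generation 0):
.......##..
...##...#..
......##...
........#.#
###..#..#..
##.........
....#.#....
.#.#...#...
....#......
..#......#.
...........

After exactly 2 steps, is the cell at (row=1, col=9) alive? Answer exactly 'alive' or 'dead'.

Answer: alive

Derivation:
Simulating step by step:
Generation 0 (given above): 24 live cells
Generation 1: 22 live cells
...........
......#.#..
.......###.
.#....#..#.
##.......#.
###..#.....
###........
....##.....
..##.......
...........
...........
Generation 2: 19 live cells
...........
........##.
......####.
#......#.##
#..........
.##........
#.####.....
...........
....#......
...........
...........

Cell (1,9) at generation 2: 1 -> alive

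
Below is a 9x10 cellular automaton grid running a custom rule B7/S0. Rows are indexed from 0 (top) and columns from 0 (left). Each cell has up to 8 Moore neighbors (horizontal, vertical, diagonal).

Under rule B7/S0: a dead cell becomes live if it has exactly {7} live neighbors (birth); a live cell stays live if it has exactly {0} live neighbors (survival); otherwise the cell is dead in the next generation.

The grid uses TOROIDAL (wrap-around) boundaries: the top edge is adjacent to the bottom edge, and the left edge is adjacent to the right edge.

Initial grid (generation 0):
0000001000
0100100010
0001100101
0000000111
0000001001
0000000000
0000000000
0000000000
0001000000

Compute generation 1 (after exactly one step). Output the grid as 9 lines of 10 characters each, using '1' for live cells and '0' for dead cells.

Answer: 0000001000
0100000000
0000000000
0000000000
0000000000
0000000000
0000000000
0000000000
0001000000

Derivation:
Simulating step by step:
Generation 0 (given above): 14 live cells
Generation 1: 3 live cells
(generation 1 grid is the final answer)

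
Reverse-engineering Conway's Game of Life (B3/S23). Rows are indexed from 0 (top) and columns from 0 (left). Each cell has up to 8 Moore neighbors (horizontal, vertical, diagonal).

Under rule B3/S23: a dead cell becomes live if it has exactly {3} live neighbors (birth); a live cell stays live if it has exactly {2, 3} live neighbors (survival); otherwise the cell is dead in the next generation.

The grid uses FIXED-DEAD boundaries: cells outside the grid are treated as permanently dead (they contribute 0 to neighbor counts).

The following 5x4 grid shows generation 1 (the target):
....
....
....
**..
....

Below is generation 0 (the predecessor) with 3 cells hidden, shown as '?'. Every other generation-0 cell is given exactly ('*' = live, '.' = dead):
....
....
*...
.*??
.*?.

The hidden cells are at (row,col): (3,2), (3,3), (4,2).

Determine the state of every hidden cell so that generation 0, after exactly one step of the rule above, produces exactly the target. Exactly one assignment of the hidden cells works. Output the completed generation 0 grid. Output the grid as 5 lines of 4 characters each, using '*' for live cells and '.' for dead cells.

Answer: ....
....
*...
.*..
.*..

Derivation:
Hidden generation-0 cells (in order): (3,2), (3,3), (4,2).
A hidden cell only influences target cells in its own 3x3 neighborhood. Try each of the 2^3 = 8 assignments, step the completed generation 0 forward once under B3/S23, and compare with the target:
  (3,2)=. (3,3)=. (4,2)=. -> step reproduces the target at every cell -> ACCEPT
  (3,2)=. (3,3)=. (4,2)=* -> step gives (3,2)='*' but target has '.' -> reject
  (3,2)=. (3,3)=* (4,2)=. -> step gives (3,2)='*' but target has '.' -> reject
  (3,2)=. (3,3)=* (4,2)=* -> step gives (4,1)='*' but target has '.' -> reject
  (3,2)=* (3,3)=. (4,2)=. -> step gives (2,1)='*' but target has '.' -> reject
  (3,2)=* (3,3)=. (4,2)=* -> step gives (2,1)='*' but target has '.' -> reject
  (3,2)=* (3,3)=* (4,2)=. -> step gives (2,1)='*' but target has '.' -> reject
  (3,2)=* (3,3)=* (4,2)=* -> step gives (2,1)='*' but target has '.' -> reject
Unique solution: (3,2)=dead, (3,3)=dead, (4,2)=dead.
Check: live-neighbor counts of every cell in the completed generation 0:
0000
1100
1210
3220
2120
Applying B3/S23 to generation 0 with these counts gives:
....
....
....
**..
....
which matches the target exactly.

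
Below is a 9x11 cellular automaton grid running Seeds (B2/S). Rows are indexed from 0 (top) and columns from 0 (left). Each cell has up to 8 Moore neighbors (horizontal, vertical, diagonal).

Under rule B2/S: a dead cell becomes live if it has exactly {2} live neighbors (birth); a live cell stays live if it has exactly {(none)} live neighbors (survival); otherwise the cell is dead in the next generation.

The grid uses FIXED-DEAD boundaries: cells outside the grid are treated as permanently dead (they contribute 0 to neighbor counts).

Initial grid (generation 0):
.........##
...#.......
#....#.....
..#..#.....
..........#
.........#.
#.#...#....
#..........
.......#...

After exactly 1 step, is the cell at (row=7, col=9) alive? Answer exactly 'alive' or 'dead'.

Answer: dead

Derivation:
Simulating step by step:
Generation 0 (given above): 14 live cells
Generation 1: 15 live cells
...........
....#....##
.###..#....
.#..#.#....
.........#.
.#........#
...........
......##...
...........

Cell (7,9) at generation 1: 0 -> dead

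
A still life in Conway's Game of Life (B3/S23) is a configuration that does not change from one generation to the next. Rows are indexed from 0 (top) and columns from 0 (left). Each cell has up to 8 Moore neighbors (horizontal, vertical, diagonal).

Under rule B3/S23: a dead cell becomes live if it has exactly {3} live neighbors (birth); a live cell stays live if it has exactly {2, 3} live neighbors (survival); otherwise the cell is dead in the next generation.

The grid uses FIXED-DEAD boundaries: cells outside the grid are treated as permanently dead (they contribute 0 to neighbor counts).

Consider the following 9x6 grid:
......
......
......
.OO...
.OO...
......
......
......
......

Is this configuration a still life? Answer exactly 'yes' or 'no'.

Compute generation 1 and compare to generation 0 (given above):
Generation 1:
......
......
......
.OO...
.OO...
......
......
......
......
The grids are IDENTICAL -> still life.

Answer: yes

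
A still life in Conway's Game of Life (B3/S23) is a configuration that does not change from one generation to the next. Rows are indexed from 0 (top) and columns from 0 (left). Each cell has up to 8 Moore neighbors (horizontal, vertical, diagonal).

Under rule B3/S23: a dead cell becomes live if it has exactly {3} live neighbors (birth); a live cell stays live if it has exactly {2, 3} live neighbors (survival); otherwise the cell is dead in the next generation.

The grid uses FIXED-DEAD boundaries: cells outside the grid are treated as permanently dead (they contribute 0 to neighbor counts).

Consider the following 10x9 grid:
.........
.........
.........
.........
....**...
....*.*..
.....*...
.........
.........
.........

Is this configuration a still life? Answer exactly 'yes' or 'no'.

Compute generation 1 and compare to generation 0 (given above):
Generation 1:
.........
.........
.........
.........
....**...
....*.*..
.....*...
.........
.........
.........
The grids are IDENTICAL -> still life.

Answer: yes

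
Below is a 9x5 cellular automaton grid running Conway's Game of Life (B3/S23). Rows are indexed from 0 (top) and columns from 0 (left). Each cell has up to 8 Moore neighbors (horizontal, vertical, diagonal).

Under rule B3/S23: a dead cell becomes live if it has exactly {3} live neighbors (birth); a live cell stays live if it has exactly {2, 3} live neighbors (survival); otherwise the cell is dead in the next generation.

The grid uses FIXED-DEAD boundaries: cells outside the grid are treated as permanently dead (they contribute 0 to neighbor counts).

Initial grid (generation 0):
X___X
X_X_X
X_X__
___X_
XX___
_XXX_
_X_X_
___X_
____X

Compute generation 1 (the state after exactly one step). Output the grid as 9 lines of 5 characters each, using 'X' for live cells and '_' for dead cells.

Answer: _X_X_
X____
__X__
X_X__
XX_X_
___X_
_X_XX
__XXX
_____

Derivation:
Simulating step by step:
Generation 0 (given above): 17 live cells
Generation 1: 16 live cells
(generation 1 grid is the final answer)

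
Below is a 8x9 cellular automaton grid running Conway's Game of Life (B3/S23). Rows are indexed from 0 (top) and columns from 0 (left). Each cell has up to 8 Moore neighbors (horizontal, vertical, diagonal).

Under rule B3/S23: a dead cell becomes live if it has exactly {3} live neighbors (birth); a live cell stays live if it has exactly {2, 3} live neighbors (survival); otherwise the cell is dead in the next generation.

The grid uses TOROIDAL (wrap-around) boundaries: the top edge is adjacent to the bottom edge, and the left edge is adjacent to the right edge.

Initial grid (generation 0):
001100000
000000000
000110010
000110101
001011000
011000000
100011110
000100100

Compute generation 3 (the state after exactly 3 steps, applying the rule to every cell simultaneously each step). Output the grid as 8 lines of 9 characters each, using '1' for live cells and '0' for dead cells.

Answer: 000000000
011001100
001011000
011110010
010000100
000010000
000000101
000011100

Derivation:
Simulating step by step:
Generation 0 (given above): 21 live cells
Generation 1: 28 live cells
001100000
001010000
000111010
001000110
011011000
011000000
011111110
001100110
Generation 2: 18 live cells
010010000
001001000
001011010
011000010
000001100
100000000
000011010
000000010
Generation 3: 20 live cells
(generation 3 grid is the final answer)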